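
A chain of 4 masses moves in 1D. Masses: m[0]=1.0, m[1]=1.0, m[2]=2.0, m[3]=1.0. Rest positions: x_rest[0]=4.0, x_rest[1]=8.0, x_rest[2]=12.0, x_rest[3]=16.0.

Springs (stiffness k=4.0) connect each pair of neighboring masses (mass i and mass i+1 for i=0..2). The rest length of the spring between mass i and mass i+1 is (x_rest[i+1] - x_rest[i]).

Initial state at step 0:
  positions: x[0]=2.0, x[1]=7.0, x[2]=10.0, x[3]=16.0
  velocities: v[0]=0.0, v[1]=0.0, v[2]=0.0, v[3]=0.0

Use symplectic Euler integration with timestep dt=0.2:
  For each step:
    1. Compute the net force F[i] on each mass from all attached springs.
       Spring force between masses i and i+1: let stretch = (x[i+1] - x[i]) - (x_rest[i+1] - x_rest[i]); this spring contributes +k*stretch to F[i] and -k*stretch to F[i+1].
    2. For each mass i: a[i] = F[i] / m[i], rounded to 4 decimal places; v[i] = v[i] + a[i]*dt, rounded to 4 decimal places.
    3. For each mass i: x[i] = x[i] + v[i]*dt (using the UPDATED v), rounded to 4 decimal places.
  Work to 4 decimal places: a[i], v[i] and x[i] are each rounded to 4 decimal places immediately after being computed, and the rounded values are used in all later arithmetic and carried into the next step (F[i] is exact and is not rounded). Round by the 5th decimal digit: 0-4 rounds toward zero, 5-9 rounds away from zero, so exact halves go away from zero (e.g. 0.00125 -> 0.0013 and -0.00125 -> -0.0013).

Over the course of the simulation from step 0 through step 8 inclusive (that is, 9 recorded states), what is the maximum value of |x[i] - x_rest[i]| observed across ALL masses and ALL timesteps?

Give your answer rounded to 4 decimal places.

Answer: 2.4408

Derivation:
Step 0: x=[2.0000 7.0000 10.0000 16.0000] v=[0.0000 0.0000 0.0000 0.0000]
Step 1: x=[2.1600 6.6800 10.2400 15.6800] v=[0.8000 -1.6000 1.2000 -1.6000]
Step 2: x=[2.4032 6.2064 10.6304 15.1296] v=[1.2160 -2.3680 1.9520 -2.7520]
Step 3: x=[2.6149 5.8321 11.0268 14.4993] v=[1.0586 -1.8714 1.9821 -3.1514]
Step 4: x=[2.7014 5.7742 11.2854 13.9534] v=[0.4324 -0.2894 1.2932 -2.7294]
Step 5: x=[2.6395 6.1065 11.3166 13.6206] v=[-0.3094 1.6613 0.1559 -1.6638]
Step 6: x=[2.4923 6.7177 11.1153 13.5592] v=[-0.7358 3.0558 -1.0065 -0.3070]
Step 7: x=[2.3812 7.3564 10.7577 13.7468] v=[-0.5555 3.1936 -1.7880 0.9379]
Step 8: x=[2.4261 7.7433 10.3671 14.0961] v=[0.2247 1.9345 -1.9529 1.7466]
Max displacement = 2.4408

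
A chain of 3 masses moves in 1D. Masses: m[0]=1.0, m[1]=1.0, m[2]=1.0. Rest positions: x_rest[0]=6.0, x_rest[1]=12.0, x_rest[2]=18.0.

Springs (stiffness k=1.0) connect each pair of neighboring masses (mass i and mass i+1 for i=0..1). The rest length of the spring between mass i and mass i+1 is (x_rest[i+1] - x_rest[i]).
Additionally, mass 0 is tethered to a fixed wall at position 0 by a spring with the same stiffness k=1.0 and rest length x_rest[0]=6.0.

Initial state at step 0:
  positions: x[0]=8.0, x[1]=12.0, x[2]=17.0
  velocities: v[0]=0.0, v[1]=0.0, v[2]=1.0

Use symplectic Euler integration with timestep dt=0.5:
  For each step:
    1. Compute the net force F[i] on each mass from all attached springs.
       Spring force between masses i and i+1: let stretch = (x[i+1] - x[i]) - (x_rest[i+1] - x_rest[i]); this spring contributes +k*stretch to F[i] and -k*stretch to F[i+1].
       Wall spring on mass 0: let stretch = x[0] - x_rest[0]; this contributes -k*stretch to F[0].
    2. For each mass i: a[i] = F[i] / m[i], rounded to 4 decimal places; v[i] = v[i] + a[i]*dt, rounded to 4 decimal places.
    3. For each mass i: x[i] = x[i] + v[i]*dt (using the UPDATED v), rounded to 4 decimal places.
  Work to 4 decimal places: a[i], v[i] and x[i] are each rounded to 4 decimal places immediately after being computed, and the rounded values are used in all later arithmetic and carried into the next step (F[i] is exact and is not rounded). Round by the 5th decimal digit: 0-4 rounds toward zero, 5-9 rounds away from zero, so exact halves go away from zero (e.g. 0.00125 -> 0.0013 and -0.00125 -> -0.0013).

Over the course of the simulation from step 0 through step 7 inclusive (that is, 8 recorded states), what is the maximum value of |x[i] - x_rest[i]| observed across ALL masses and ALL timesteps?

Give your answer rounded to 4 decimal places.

Answer: 2.3459

Derivation:
Step 0: x=[8.0000 12.0000 17.0000] v=[0.0000 0.0000 1.0000]
Step 1: x=[7.0000 12.2500 17.7500] v=[-2.0000 0.5000 1.5000]
Step 2: x=[5.5625 12.5625 18.6250] v=[-2.8750 0.6250 1.7500]
Step 3: x=[4.4844 12.6407 19.4844] v=[-2.1563 0.1563 1.7188]
Step 4: x=[4.3242 12.3907 20.1329] v=[-0.3204 -0.5000 1.2970]
Step 5: x=[5.0996 12.0596 20.3459] v=[1.5508 -0.6622 0.4259]
Step 6: x=[6.3401 12.0601 19.9873] v=[2.4810 0.0010 -0.7173]
Step 7: x=[7.4256 12.6124 19.1469] v=[2.1710 1.1046 -1.6809]
Max displacement = 2.3459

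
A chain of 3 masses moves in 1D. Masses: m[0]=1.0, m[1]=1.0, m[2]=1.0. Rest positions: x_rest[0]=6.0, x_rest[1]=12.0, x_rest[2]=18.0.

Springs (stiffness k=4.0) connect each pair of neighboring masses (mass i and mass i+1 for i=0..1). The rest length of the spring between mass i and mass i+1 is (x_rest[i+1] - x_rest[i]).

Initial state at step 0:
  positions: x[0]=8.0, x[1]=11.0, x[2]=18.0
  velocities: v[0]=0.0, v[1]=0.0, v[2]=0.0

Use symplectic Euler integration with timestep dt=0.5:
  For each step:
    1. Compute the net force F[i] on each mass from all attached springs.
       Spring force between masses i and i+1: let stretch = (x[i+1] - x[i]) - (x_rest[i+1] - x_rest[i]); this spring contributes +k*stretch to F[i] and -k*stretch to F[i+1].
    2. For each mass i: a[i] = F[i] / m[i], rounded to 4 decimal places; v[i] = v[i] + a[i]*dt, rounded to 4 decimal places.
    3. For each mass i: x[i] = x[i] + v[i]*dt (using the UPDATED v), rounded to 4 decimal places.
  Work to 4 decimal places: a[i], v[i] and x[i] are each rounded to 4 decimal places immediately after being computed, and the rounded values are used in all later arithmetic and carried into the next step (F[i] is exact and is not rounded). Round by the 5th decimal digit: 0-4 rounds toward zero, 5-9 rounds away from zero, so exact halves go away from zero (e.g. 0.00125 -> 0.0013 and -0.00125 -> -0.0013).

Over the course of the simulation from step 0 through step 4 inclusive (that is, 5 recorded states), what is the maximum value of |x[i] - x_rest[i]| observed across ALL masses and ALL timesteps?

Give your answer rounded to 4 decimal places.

Answer: 3.0000

Derivation:
Step 0: x=[8.0000 11.0000 18.0000] v=[0.0000 0.0000 0.0000]
Step 1: x=[5.0000 15.0000 17.0000] v=[-6.0000 8.0000 -2.0000]
Step 2: x=[6.0000 11.0000 20.0000] v=[2.0000 -8.0000 6.0000]
Step 3: x=[6.0000 11.0000 20.0000] v=[0.0000 0.0000 0.0000]
Step 4: x=[5.0000 15.0000 17.0000] v=[-2.0000 8.0000 -6.0000]
Max displacement = 3.0000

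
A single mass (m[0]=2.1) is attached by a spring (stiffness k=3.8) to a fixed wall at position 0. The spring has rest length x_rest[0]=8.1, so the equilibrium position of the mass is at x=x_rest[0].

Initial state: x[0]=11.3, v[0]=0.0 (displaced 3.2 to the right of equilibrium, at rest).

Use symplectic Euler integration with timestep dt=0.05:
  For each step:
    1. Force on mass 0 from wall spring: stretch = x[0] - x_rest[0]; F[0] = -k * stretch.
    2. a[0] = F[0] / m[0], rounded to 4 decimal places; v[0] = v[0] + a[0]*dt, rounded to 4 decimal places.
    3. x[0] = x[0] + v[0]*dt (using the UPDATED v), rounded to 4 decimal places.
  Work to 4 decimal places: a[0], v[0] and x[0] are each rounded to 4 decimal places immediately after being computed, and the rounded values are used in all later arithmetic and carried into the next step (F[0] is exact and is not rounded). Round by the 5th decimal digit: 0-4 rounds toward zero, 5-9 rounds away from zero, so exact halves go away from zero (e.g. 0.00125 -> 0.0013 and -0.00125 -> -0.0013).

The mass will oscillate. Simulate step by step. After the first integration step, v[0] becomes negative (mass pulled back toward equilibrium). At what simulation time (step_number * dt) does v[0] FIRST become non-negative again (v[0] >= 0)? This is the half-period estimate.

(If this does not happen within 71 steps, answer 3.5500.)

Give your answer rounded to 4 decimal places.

Step 0: x=[11.3000] v=[0.0000]
Step 1: x=[11.2855] v=[-0.2895]
Step 2: x=[11.2566] v=[-0.5777]
Step 3: x=[11.2134] v=[-0.8633]
Step 4: x=[11.1562] v=[-1.1450]
Step 5: x=[11.0851] v=[-1.4215]
Step 6: x=[11.0005] v=[-1.6916]
Step 7: x=[10.9028] v=[-1.9540]
Step 8: x=[10.7924] v=[-2.2076]
Step 9: x=[10.6698] v=[-2.4512]
Step 10: x=[10.5356] v=[-2.6837]
Step 11: x=[10.3904] v=[-2.9041]
Step 12: x=[10.2348] v=[-3.1113]
Step 13: x=[10.0696] v=[-3.3045]
Step 14: x=[9.8955] v=[-3.4827]
Step 15: x=[9.7132] v=[-3.6452]
Step 16: x=[9.5236] v=[-3.7912]
Step 17: x=[9.3276] v=[-3.9200]
Step 18: x=[9.1260] v=[-4.0311]
Step 19: x=[8.9198] v=[-4.1239]
Step 20: x=[8.7099] v=[-4.1981]
Step 21: x=[8.4972] v=[-4.2533]
Step 22: x=[8.2827] v=[-4.2892]
Step 23: x=[8.0674] v=[-4.3057]
Step 24: x=[7.8523] v=[-4.3028]
Step 25: x=[7.6383] v=[-4.2804]
Step 26: x=[7.4264] v=[-4.2386]
Step 27: x=[7.2175] v=[-4.1777]
Step 28: x=[7.0126] v=[-4.0979]
Step 29: x=[6.8126] v=[-3.9995]
Step 30: x=[6.6185] v=[-3.8830]
Step 31: x=[6.4311] v=[-3.7490]
Step 32: x=[6.2512] v=[-3.5980]
Step 33: x=[6.0797] v=[-3.4307]
Step 34: x=[5.9173] v=[-3.2479]
Step 35: x=[5.7648] v=[-3.0504]
Step 36: x=[5.6228] v=[-2.8391]
Step 37: x=[5.4921] v=[-2.6150]
Step 38: x=[5.3732] v=[-2.3790]
Step 39: x=[5.2666] v=[-2.1323]
Step 40: x=[5.1728] v=[-1.8759]
Step 41: x=[5.0922] v=[-1.6111]
Step 42: x=[5.0253] v=[-1.3390]
Step 43: x=[4.9723] v=[-1.0608]
Step 44: x=[4.9334] v=[-0.7778]
Step 45: x=[4.9088] v=[-0.4913]
Step 46: x=[4.8987] v=[-0.2026]
Step 47: x=[4.9031] v=[0.0870]
First v>=0 after going negative at step 47, time=2.3500

Answer: 2.3500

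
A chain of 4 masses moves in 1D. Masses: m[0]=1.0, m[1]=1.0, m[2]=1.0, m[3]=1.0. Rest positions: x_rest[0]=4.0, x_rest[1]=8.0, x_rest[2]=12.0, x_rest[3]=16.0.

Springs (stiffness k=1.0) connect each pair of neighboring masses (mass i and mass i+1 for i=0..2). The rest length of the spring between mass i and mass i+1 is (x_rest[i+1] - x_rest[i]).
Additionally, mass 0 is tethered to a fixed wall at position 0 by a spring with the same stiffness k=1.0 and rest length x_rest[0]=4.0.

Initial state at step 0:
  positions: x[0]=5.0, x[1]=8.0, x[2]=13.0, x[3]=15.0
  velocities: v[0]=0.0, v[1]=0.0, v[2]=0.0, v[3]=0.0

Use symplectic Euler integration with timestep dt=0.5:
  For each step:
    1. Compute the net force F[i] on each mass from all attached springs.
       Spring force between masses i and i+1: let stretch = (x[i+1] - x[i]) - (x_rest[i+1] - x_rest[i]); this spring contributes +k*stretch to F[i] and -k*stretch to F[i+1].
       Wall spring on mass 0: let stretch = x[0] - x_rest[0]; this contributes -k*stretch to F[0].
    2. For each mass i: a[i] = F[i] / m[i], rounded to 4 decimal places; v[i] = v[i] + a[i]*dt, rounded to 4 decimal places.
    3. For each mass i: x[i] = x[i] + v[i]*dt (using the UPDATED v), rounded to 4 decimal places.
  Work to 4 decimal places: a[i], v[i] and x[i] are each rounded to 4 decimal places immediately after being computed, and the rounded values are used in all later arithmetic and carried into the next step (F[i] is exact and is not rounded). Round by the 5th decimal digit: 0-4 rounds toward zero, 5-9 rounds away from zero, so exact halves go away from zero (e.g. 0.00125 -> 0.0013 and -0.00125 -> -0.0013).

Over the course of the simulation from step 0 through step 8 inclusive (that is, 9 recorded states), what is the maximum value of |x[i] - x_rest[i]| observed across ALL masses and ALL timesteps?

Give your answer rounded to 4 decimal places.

Answer: 1.5359

Derivation:
Step 0: x=[5.0000 8.0000 13.0000 15.0000] v=[0.0000 0.0000 0.0000 0.0000]
Step 1: x=[4.5000 8.5000 12.2500 15.5000] v=[-1.0000 1.0000 -1.5000 1.0000]
Step 2: x=[3.8750 8.9375 11.3750 16.1875] v=[-1.2500 0.8750 -1.7500 1.3750]
Step 3: x=[3.5469 8.7188 11.0938 16.6719] v=[-0.6563 -0.4375 -0.5625 0.9688]
Step 4: x=[3.6250 7.8008 11.6134 16.7618] v=[0.1562 -1.8360 1.0391 0.1798]
Step 5: x=[3.8408 6.7920 12.4669 16.5646] v=[0.4316 -2.0176 1.7070 -0.3944]
Step 6: x=[3.8342 6.4641 12.9261 16.3430] v=[-0.0132 -0.6558 0.9184 -0.4433]
Step 7: x=[3.5265 7.0943 12.6240 16.2671] v=[-0.6154 1.2603 -0.6042 -0.1518]
Step 8: x=[3.2291 8.2150 11.8503 16.2805] v=[-0.5948 2.2413 -1.5475 0.0267]
Max displacement = 1.5359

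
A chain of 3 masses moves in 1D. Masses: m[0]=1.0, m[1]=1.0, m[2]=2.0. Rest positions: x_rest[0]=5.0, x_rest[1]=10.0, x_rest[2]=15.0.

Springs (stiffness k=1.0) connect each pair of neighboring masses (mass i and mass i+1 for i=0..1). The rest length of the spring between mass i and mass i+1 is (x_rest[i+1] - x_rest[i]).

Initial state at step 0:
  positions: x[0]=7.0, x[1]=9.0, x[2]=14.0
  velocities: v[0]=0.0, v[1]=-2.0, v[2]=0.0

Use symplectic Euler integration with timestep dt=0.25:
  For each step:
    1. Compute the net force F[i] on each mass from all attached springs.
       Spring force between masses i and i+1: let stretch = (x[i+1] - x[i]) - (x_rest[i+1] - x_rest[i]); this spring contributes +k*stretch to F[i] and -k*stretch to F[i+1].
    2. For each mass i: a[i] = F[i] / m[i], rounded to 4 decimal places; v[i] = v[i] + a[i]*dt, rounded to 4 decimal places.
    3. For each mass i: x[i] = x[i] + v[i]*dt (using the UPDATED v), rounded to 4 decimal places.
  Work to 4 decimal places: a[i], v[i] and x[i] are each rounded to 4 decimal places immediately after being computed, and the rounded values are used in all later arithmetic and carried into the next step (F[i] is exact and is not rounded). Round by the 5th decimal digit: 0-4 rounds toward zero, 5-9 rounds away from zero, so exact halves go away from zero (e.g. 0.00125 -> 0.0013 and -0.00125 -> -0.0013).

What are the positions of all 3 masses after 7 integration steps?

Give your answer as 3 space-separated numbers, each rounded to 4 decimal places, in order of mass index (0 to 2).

Answer: 2.9026 9.8132 13.8920

Derivation:
Step 0: x=[7.0000 9.0000 14.0000] v=[0.0000 -2.0000 0.0000]
Step 1: x=[6.8125 8.6875 14.0000] v=[-0.7500 -1.2500 0.0000]
Step 2: x=[6.4297 8.5899 13.9902] v=[-1.5313 -0.3906 -0.0391]
Step 3: x=[5.8694 8.6948 13.9679] v=[-2.2413 0.4194 -0.0892]
Step 4: x=[5.1732 8.9526 13.9371] v=[-2.7850 1.0313 -0.1234]
Step 5: x=[4.4007 9.2858 13.9067] v=[-3.0902 1.3326 -0.1215]
Step 6: x=[3.6210 9.6025 13.8882] v=[-3.1189 1.2666 -0.0741]
Step 7: x=[2.9026 9.8132 13.8920] v=[-2.8735 0.8427 0.0152]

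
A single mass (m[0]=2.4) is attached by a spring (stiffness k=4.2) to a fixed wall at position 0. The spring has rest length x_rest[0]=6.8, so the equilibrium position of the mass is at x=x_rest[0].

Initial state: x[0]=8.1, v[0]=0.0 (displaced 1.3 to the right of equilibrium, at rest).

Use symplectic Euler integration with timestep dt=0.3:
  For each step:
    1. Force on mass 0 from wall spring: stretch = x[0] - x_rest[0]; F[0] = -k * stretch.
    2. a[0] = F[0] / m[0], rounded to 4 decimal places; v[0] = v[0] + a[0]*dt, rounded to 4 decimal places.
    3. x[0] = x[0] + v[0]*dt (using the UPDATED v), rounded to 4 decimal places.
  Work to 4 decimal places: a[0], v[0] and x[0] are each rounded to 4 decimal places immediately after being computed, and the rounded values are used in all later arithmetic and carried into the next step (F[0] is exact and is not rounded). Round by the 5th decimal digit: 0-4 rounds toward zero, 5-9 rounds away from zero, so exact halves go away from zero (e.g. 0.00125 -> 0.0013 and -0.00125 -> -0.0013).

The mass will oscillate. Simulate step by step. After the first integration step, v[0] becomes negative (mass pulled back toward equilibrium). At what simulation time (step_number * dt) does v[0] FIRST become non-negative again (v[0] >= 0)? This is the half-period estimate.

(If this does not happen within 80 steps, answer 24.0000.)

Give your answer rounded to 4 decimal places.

Step 0: x=[8.1000] v=[0.0000]
Step 1: x=[7.8953] v=[-0.6825]
Step 2: x=[7.5181] v=[-1.2575]
Step 3: x=[7.0278] v=[-1.6345]
Step 4: x=[6.5016] v=[-1.7541]
Step 5: x=[6.0224] v=[-1.5974]
Step 6: x=[5.6656] v=[-1.1892]
Step 7: x=[5.4875] v=[-0.5936]
Step 8: x=[5.5162] v=[0.0955]
First v>=0 after going negative at step 8, time=2.4000

Answer: 2.4000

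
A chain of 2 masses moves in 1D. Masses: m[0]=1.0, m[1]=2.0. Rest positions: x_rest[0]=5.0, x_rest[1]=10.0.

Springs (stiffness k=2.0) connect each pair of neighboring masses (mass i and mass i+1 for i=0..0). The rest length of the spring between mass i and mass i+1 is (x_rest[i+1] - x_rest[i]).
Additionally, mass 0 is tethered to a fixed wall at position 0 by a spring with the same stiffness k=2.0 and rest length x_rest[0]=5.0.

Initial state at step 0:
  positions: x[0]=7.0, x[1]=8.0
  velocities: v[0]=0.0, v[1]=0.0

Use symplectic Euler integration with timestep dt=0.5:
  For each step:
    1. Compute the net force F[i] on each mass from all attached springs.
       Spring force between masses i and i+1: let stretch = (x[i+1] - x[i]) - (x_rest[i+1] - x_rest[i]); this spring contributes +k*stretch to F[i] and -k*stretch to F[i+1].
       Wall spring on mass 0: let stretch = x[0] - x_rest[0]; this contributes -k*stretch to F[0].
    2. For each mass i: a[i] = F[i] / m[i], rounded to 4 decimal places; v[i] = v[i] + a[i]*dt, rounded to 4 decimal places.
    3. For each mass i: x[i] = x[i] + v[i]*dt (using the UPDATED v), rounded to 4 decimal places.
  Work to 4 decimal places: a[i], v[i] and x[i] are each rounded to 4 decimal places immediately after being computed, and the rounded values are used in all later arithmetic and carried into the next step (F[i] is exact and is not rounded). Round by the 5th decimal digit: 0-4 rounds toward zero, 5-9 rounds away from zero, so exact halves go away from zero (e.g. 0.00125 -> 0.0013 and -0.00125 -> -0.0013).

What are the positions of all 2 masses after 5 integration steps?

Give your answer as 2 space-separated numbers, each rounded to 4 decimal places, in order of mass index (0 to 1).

Answer: 8.3594 9.4297

Derivation:
Step 0: x=[7.0000 8.0000] v=[0.0000 0.0000]
Step 1: x=[4.0000 9.0000] v=[-6.0000 2.0000]
Step 2: x=[1.5000 10.0000] v=[-5.0000 2.0000]
Step 3: x=[2.5000 10.1250] v=[2.0000 0.2500]
Step 4: x=[6.0625 9.5938] v=[7.1250 -1.0625]
Step 5: x=[8.3594 9.4297] v=[4.5938 -0.3282]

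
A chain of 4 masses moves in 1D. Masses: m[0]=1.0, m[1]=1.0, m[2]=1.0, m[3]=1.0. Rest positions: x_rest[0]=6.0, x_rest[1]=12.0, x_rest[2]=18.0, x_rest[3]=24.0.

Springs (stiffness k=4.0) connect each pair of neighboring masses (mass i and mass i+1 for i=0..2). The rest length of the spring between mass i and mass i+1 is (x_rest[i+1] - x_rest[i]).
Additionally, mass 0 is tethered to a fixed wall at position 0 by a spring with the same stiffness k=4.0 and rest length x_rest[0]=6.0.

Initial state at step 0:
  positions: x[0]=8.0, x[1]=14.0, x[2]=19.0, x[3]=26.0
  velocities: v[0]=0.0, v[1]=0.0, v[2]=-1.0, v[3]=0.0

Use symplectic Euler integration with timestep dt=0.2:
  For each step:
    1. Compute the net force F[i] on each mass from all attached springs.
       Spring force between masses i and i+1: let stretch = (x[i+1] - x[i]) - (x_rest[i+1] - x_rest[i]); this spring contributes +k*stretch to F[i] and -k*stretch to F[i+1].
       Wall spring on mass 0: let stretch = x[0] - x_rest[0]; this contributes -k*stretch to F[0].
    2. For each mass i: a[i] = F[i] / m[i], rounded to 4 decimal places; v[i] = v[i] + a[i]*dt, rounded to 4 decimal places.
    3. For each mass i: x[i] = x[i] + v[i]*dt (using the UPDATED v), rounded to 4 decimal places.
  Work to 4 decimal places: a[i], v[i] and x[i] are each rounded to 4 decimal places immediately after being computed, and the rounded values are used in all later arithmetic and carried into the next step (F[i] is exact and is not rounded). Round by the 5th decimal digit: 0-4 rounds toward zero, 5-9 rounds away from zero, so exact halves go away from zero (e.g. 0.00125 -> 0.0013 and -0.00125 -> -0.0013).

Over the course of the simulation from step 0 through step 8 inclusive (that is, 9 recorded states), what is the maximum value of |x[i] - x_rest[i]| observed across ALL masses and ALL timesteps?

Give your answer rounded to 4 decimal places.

Step 0: x=[8.0000 14.0000 19.0000 26.0000] v=[0.0000 0.0000 -1.0000 0.0000]
Step 1: x=[7.6800 13.8400 19.1200 25.8400] v=[-1.6000 -0.8000 0.6000 -0.8000]
Step 2: x=[7.1168 13.5392 19.4704 25.5648] v=[-2.8160 -1.5040 1.7520 -1.3760]
Step 3: x=[6.4425 13.1598 19.8469 25.2745] v=[-3.3715 -1.8970 1.8826 -1.4515]
Step 4: x=[5.8122 12.7756 20.0219 25.0758] v=[-3.1517 -1.9212 0.8750 -0.9936]
Step 5: x=[5.3661 12.4366 19.8461 25.0285] v=[-2.2307 -1.6949 -0.8789 -0.2367]
Step 6: x=[5.1927 12.1519 19.3140 25.1120] v=[-0.8672 -1.4237 -2.6606 0.4174]
Step 7: x=[5.3019 11.8996 18.5636 25.2278] v=[0.5460 -1.2614 -3.7519 0.5790]
Step 8: x=[5.6184 11.6579 17.8133 25.2373] v=[1.5826 -1.2084 -3.7517 0.0476]
Max displacement = 2.0219

Answer: 2.0219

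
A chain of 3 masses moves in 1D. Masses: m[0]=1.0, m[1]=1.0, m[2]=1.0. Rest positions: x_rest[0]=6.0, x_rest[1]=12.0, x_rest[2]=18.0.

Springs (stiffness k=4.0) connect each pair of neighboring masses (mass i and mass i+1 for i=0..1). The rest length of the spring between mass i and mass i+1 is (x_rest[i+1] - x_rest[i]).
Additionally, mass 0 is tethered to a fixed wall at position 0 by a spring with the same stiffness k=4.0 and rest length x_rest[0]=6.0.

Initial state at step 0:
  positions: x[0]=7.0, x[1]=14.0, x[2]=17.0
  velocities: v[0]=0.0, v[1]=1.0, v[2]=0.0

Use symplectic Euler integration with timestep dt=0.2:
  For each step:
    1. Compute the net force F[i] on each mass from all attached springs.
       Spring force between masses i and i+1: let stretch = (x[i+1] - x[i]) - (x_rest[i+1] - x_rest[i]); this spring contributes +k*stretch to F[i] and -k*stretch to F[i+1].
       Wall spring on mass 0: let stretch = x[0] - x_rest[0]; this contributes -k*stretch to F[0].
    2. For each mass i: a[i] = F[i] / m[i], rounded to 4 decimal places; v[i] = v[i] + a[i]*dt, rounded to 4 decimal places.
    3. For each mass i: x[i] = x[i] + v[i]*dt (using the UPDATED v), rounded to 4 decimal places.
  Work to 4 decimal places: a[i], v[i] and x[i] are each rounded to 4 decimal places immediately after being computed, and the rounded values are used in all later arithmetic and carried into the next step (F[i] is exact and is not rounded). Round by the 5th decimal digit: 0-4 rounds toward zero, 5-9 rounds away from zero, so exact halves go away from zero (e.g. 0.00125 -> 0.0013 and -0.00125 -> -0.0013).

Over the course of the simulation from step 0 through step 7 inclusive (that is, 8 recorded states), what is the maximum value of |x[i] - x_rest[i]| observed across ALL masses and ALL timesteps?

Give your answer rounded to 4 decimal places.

Answer: 2.0805

Derivation:
Step 0: x=[7.0000 14.0000 17.0000] v=[0.0000 1.0000 0.0000]
Step 1: x=[7.0000 13.5600 17.4800] v=[0.0000 -2.2000 2.4000]
Step 2: x=[6.9296 12.6976 18.2928] v=[-0.3520 -4.3120 4.0640]
Step 3: x=[6.6733 11.8076 19.1704] v=[-1.2813 -4.4502 4.3878]
Step 4: x=[6.1708 11.2741 19.8299] v=[-2.5125 -2.6674 3.2976]
Step 5: x=[5.4975 11.2930 20.0805] v=[-3.3665 0.0946 1.2530]
Step 6: x=[4.8719 11.7906 19.8851] v=[-3.1281 2.4882 -0.9770]
Step 7: x=[4.5738 12.4764 19.3546] v=[-1.4907 3.4288 -2.6526]
Max displacement = 2.0805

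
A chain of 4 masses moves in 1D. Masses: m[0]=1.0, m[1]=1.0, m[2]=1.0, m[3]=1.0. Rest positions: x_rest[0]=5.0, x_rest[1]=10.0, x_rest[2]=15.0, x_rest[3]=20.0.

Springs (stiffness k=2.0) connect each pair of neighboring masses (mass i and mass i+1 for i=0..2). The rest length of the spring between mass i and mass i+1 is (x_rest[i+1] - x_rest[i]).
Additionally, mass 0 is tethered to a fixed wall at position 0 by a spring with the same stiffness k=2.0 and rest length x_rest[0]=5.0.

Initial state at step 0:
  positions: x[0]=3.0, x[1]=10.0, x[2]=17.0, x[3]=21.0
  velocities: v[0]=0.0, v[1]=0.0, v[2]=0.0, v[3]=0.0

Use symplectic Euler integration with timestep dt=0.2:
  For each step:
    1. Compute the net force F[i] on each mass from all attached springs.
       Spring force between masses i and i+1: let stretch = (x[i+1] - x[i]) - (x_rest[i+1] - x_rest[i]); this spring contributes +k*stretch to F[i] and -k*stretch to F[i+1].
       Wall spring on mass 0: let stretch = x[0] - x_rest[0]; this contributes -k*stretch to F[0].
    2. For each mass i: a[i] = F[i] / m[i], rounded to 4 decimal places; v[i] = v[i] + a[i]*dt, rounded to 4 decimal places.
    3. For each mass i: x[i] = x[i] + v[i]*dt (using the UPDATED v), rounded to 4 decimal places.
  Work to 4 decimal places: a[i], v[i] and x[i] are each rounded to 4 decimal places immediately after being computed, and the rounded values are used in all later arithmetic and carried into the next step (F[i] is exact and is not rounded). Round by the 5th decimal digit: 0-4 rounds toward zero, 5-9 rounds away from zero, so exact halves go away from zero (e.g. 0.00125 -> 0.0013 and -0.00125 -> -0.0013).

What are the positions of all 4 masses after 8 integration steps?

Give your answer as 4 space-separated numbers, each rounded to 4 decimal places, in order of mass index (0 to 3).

Step 0: x=[3.0000 10.0000 17.0000 21.0000] v=[0.0000 0.0000 0.0000 0.0000]
Step 1: x=[3.3200 10.0000 16.7600 21.0800] v=[1.6000 0.0000 -1.2000 0.4000]
Step 2: x=[3.9088 10.0064 16.3248 21.2144] v=[2.9440 0.0320 -2.1760 0.6720]
Step 3: x=[4.6727 10.0305 15.7753 21.3576] v=[3.8195 0.1203 -2.7475 0.7162]
Step 4: x=[5.4914 10.0855 15.2128 21.4543] v=[4.0935 0.2751 -2.8125 0.4833]
Step 5: x=[6.2383 10.1832 14.7394 21.4516] v=[3.7346 0.4884 -2.3668 -0.0133]
Step 6: x=[6.8017 10.3298 14.4385 21.3120] v=[2.8172 0.7329 -1.5044 -0.6982]
Step 7: x=[7.1033 10.5228 14.3588 21.0225] v=[1.5078 0.9651 -0.3985 -1.4476]
Step 8: x=[7.1102 10.7491 14.5053 20.5999] v=[0.0343 1.1317 0.7326 -2.1131]

Answer: 7.1102 10.7491 14.5053 20.5999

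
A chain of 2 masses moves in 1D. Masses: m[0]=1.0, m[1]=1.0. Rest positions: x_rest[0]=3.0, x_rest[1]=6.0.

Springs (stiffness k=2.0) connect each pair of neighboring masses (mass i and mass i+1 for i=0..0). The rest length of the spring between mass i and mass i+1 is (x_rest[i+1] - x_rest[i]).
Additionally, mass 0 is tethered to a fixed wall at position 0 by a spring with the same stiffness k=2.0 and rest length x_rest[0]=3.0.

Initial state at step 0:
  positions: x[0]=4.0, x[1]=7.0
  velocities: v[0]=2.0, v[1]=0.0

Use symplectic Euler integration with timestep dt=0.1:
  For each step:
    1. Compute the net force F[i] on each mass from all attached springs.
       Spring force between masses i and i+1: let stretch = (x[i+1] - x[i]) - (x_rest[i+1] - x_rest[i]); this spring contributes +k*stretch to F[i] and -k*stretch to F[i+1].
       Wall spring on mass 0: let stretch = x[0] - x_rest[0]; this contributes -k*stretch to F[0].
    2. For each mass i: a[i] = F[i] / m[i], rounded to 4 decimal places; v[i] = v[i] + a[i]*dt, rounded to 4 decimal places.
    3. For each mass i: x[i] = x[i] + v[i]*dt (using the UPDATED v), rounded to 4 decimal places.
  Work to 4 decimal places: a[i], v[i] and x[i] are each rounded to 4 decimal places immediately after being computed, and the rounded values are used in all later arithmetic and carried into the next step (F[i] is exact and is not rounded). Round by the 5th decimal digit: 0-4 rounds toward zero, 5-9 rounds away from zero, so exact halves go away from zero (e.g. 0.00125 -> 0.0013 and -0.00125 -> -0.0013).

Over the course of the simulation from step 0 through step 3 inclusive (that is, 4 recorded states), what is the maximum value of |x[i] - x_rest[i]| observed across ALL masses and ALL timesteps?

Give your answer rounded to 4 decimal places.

Step 0: x=[4.0000 7.0000] v=[2.0000 0.0000]
Step 1: x=[4.1800 7.0000] v=[1.8000 0.0000]
Step 2: x=[4.3328 7.0036] v=[1.5280 0.0360]
Step 3: x=[4.4524 7.0138] v=[1.1956 0.1018]
Max displacement = 1.4524

Answer: 1.4524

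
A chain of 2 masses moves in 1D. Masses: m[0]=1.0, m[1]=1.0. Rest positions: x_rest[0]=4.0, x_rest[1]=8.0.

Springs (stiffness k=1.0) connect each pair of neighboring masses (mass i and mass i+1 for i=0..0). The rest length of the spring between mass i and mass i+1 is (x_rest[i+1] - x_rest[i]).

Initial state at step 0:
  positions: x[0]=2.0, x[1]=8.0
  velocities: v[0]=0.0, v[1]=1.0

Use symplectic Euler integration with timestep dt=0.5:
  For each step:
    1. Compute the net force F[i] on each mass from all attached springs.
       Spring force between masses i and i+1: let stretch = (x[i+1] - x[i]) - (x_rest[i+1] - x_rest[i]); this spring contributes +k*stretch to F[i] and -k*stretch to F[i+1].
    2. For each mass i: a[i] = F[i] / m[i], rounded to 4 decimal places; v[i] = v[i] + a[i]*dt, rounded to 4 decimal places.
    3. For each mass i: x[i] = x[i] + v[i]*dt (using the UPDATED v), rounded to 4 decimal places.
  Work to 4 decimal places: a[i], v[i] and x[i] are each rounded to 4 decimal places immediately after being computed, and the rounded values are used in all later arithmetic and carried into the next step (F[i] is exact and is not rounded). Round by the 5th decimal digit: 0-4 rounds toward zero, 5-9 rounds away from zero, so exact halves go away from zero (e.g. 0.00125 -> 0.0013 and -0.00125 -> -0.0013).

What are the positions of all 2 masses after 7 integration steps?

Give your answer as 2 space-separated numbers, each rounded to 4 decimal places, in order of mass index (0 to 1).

Answer: 4.4103 9.0901

Derivation:
Step 0: x=[2.0000 8.0000] v=[0.0000 1.0000]
Step 1: x=[2.5000 8.0000] v=[1.0000 0.0000]
Step 2: x=[3.3750 7.6250] v=[1.7500 -0.7500]
Step 3: x=[4.3125 7.1875] v=[1.8750 -0.8750]
Step 4: x=[4.9688 7.0313] v=[1.3125 -0.3125]
Step 5: x=[5.1407 7.3595] v=[0.3438 0.6563]
Step 6: x=[4.8673 8.1330] v=[-0.5468 1.5469]
Step 7: x=[4.4103 9.0901] v=[-0.9140 1.9141]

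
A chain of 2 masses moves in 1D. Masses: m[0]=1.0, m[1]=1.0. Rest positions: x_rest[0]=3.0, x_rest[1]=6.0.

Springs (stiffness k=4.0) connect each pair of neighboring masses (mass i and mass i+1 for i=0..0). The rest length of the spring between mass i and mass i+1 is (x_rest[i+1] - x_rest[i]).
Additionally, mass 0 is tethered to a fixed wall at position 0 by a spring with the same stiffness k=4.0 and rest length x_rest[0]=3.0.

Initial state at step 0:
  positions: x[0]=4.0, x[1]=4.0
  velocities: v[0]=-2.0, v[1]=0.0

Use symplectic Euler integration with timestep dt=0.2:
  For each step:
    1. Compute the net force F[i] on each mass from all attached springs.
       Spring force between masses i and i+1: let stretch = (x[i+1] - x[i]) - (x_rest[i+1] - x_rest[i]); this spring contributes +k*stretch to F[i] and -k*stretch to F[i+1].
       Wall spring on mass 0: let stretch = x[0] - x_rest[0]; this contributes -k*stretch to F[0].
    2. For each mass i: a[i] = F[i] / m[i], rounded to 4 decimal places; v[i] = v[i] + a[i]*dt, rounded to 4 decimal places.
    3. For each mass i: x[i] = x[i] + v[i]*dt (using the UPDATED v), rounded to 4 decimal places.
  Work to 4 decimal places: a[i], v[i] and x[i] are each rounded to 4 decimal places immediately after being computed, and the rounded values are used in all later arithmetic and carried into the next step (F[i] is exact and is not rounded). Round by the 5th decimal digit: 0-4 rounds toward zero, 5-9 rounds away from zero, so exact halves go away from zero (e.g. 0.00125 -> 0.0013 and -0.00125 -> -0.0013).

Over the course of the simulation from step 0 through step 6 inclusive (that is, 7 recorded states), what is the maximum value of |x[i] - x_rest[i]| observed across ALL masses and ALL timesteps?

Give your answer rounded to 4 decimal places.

Step 0: x=[4.0000 4.0000] v=[-2.0000 0.0000]
Step 1: x=[2.9600 4.4800] v=[-5.2000 2.4000]
Step 2: x=[1.6896 5.1968] v=[-6.3520 3.5840]
Step 3: x=[0.7100 5.8324] v=[-4.8979 3.1782]
Step 4: x=[0.4364 6.1285] v=[-1.3680 1.4803]
Step 5: x=[1.0037 5.9938] v=[2.8366 -0.6734]
Step 6: x=[2.2088 5.5407] v=[6.0257 -2.2655]
Max displacement = 2.5636

Answer: 2.5636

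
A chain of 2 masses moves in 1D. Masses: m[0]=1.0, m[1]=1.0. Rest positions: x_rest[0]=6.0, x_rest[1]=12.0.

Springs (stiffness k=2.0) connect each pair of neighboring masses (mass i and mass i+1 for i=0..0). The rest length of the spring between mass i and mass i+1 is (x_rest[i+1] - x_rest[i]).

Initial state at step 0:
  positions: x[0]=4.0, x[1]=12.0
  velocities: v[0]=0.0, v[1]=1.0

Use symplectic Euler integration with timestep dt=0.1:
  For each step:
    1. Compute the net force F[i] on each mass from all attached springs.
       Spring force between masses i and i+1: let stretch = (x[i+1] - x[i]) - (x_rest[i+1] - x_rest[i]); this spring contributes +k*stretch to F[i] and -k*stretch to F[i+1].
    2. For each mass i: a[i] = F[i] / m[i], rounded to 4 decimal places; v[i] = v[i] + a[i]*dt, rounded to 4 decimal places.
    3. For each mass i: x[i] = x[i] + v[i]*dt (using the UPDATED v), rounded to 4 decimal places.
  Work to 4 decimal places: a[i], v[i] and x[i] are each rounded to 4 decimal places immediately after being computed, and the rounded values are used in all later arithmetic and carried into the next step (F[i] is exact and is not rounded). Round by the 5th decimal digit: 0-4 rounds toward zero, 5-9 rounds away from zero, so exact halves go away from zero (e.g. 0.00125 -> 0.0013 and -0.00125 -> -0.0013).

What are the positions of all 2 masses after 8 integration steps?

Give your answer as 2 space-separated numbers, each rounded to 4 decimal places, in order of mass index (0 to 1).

Answer: 5.2812 11.5188

Derivation:
Step 0: x=[4.0000 12.0000] v=[0.0000 1.0000]
Step 1: x=[4.0400 12.0600] v=[0.4000 0.6000]
Step 2: x=[4.1204 12.0796] v=[0.8040 0.1960]
Step 3: x=[4.2400 12.0600] v=[1.1958 -0.1958]
Step 4: x=[4.3960 12.0040] v=[1.5598 -0.5598]
Step 5: x=[4.5841 11.9159] v=[1.8814 -0.8814]
Step 6: x=[4.7989 11.8011] v=[2.1478 -1.1478]
Step 7: x=[5.0337 11.6663] v=[2.3482 -1.3482]
Step 8: x=[5.2812 11.5188] v=[2.4747 -1.4747]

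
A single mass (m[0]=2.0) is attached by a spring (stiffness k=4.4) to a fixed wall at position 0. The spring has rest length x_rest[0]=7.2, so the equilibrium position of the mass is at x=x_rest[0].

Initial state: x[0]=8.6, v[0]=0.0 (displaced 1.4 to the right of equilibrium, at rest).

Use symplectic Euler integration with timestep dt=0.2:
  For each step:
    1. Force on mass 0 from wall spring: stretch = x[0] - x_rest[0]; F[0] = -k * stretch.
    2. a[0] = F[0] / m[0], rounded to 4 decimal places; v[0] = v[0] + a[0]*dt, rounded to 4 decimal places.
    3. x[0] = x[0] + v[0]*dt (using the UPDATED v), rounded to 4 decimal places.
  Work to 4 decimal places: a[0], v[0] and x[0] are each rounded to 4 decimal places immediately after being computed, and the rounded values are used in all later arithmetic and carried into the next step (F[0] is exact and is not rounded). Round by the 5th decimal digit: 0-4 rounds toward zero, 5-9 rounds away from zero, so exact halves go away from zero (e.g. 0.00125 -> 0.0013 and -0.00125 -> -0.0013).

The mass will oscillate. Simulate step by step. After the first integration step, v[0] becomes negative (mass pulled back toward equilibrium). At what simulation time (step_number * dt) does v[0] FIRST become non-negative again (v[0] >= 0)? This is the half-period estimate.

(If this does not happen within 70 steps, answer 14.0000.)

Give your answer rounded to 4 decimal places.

Answer: 2.2000

Derivation:
Step 0: x=[8.6000] v=[0.0000]
Step 1: x=[8.4768] v=[-0.6160]
Step 2: x=[8.2412] v=[-1.1778]
Step 3: x=[7.9140] v=[-1.6359]
Step 4: x=[7.5240] v=[-1.9501]
Step 5: x=[7.1055] v=[-2.0927]
Step 6: x=[6.6953] v=[-2.0511]
Step 7: x=[6.3295] v=[-1.8290]
Step 8: x=[6.0403] v=[-1.4460]
Step 9: x=[5.8532] v=[-0.9357]
Step 10: x=[5.7846] v=[-0.3431]
Step 11: x=[5.8405] v=[0.2797]
First v>=0 after going negative at step 11, time=2.2000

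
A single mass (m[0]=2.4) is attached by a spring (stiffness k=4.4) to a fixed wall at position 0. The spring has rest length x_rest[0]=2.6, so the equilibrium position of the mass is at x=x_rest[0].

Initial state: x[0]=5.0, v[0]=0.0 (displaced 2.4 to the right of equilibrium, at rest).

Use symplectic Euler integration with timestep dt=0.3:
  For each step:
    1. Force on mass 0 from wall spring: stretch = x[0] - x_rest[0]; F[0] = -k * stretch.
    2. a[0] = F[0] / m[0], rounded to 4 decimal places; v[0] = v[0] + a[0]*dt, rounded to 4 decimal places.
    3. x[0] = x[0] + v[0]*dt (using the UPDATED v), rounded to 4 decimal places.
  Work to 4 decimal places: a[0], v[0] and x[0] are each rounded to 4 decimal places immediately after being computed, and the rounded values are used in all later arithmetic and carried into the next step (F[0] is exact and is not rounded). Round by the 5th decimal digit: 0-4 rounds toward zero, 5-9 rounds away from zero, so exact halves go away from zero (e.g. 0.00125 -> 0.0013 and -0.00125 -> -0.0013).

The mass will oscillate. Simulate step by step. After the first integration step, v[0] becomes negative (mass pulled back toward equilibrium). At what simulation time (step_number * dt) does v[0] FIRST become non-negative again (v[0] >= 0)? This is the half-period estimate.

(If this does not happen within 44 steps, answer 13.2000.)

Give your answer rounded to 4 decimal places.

Answer: 2.4000

Derivation:
Step 0: x=[5.0000] v=[0.0000]
Step 1: x=[4.6040] v=[-1.3200]
Step 2: x=[3.8773] v=[-2.4222]
Step 3: x=[2.9399] v=[-3.1247]
Step 4: x=[1.9464] v=[-3.3117]
Step 5: x=[1.0607] v=[-2.9522]
Step 6: x=[0.4290] v=[-2.1056]
Step 7: x=[0.1556] v=[-0.9115]
Step 8: x=[0.2855] v=[0.4329]
First v>=0 after going negative at step 8, time=2.4000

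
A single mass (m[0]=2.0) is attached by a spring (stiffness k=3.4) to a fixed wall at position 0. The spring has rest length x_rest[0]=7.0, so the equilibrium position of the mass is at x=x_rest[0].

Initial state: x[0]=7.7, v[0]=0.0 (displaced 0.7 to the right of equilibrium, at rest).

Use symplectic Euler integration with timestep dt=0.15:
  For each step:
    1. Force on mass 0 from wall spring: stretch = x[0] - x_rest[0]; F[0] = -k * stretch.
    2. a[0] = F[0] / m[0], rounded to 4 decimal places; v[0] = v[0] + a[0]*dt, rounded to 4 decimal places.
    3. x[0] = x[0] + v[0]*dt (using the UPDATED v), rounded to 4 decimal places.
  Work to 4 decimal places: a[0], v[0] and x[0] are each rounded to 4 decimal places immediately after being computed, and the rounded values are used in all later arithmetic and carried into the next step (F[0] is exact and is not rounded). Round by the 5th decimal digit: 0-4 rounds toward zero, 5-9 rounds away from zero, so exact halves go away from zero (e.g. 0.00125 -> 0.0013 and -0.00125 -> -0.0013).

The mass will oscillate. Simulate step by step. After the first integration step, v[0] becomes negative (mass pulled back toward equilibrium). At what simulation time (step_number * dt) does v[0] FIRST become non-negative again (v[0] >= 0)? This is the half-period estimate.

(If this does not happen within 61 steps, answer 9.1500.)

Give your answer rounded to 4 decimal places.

Step 0: x=[7.7000] v=[0.0000]
Step 1: x=[7.6732] v=[-0.1785]
Step 2: x=[7.6207] v=[-0.3502]
Step 3: x=[7.5444] v=[-0.5085]
Step 4: x=[7.4473] v=[-0.6473]
Step 5: x=[7.3331] v=[-0.7614]
Step 6: x=[7.2062] v=[-0.8463]
Step 7: x=[7.0714] v=[-0.8989]
Step 8: x=[6.9338] v=[-0.9171]
Step 9: x=[6.7988] v=[-0.9002]
Step 10: x=[6.6715] v=[-0.8489]
Step 11: x=[6.5567] v=[-0.7651]
Step 12: x=[6.4589] v=[-0.6521]
Step 13: x=[6.3818] v=[-0.5141]
Step 14: x=[6.3283] v=[-0.3565]
Step 15: x=[6.3005] v=[-0.1852]
Step 16: x=[6.2995] v=[-0.0068]
Step 17: x=[6.3253] v=[0.1718]
First v>=0 after going negative at step 17, time=2.5500

Answer: 2.5500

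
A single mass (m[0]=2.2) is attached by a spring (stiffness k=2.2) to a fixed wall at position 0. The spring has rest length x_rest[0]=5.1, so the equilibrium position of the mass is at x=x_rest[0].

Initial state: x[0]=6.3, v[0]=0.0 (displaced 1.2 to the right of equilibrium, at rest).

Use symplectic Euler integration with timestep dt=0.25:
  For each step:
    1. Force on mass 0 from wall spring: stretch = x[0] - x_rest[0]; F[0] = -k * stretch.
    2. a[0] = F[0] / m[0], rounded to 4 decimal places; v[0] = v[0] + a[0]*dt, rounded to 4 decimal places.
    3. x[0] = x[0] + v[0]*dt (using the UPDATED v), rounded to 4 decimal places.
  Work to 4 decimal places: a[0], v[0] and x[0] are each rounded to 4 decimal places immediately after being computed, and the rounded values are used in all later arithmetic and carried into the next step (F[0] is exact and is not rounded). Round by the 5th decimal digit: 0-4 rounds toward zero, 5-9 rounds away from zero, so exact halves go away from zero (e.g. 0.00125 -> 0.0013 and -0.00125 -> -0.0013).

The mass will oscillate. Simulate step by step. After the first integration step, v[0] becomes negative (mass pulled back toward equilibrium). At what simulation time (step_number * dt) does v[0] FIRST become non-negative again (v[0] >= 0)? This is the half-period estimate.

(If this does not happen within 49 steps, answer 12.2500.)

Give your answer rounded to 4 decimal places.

Answer: 3.2500

Derivation:
Step 0: x=[6.3000] v=[0.0000]
Step 1: x=[6.2250] v=[-0.3000]
Step 2: x=[6.0797] v=[-0.5813]
Step 3: x=[5.8732] v=[-0.8262]
Step 4: x=[5.6183] v=[-1.0195]
Step 5: x=[5.3310] v=[-1.1491]
Step 6: x=[5.0293] v=[-1.2069]
Step 7: x=[4.7320] v=[-1.1892]
Step 8: x=[4.4577] v=[-1.0972]
Step 9: x=[4.2236] v=[-0.9366]
Step 10: x=[4.0442] v=[-0.7175]
Step 11: x=[3.9308] v=[-0.4536]
Step 12: x=[3.8905] v=[-0.1613]
Step 13: x=[3.9258] v=[0.1411]
First v>=0 after going negative at step 13, time=3.2500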